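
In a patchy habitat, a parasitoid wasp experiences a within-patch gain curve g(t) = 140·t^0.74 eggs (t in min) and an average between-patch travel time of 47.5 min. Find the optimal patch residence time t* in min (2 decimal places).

135.19 min

Maximise g(t)/(T+t): set derivative to zero → g'(t)(T+t) = g(t).
g'(t) = 0.74·140·t^-0.26. Setting 0.74·140·t^-0.26 = 140·t^0.74/(47.5+t) gives 0.74(47.5+t) = t, so 0.26·t = 0.74×47.5.
t* = 0.74×47.5/0.26 = 135.2 min.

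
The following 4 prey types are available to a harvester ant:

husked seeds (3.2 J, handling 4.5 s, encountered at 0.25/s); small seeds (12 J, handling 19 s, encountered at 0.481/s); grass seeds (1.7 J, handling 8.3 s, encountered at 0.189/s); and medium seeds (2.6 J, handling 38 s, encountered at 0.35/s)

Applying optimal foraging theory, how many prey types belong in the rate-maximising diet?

E/h in descending order: husked seeds 0.711, small seeds 0.632, grass seeds 0.205, medium seeds 0.0684 J/s. The optimal diet is the largest prefix of this list for which every included type satisfies E_i/h_i > R on the types above it.
Rate on top 1: 0.3765. small seeds: 0.632 > 0.3765 → include.
Rate on top 2: 0.5835. grass seeds: 0.205 < 0.5835 → exclude; stop.
Optimal diet: husked seeds, small seeds — 2 of 4 types.

2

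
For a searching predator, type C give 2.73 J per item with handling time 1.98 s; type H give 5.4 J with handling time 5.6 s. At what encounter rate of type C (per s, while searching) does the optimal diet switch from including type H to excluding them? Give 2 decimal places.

1.17 per s

At the threshold, the rate on type C alone equals the profitability of type H: λ·2.73/(1 + λ·1.98) = 5.4/5.6 = 0.9643.
Rearranging, λ(2.73 − 0.9643×1.98) = 0.9643, so λ = 0.9643/0.8207 = 1.175 per s.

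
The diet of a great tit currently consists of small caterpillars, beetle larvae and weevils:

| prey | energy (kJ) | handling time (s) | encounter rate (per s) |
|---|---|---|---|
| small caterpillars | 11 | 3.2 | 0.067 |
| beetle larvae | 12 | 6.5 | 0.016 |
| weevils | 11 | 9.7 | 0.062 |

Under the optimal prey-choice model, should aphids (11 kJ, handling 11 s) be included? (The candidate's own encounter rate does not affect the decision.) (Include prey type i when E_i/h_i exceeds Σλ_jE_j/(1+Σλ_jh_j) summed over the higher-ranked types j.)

Current rate: (0.067×11 + 0.016×12 + 0.062×11)/(1 + 0.067×3.2 + 0.016×6.5 + 0.062×9.7) = 0.8391 kJ/s.
Profitability of aphids: 11/11 = 1 kJ/s.
1 > 0.8391, so adding aphids raises the average — include it.

Yes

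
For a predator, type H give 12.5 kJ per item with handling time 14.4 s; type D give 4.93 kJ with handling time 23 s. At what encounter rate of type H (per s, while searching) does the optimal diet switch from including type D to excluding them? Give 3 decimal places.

0.023 per s

At the threshold, the rate on type H alone equals the profitability of type D: λ·12.5/(1 + λ·14.4) = 4.93/23 = 0.2143.
Rearranging, λ(12.5 − 0.2143×14.4) = 0.2143, so λ = 0.2143/9.413 = 0.02277 per s.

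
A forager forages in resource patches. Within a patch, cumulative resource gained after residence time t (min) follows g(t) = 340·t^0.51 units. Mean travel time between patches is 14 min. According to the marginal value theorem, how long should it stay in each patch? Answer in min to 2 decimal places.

Optimal t* satisfies g'(t*) = g(t*)/(T + t*).
g'(t) = 0.51·340·t^-0.49. Setting 0.51·340·t^-0.49 = 340·t^0.51/(14+t) gives 0.51(14+t) = t, so 0.49·t = 0.51×14.
t* = 0.51×14/0.49 = 14.57 min.

14.57 min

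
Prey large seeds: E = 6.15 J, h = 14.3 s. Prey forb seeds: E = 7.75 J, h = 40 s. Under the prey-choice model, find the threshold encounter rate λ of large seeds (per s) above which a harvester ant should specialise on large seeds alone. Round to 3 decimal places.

0.057 per s

The zero-one rule: include forb seeds iff E₂/h₂ > λE₁/(1+λh₁). Equality gives the switch point.
λE₁h₂ = E₂ + λE₂h₁ ⇒ λ = E₂/(E₁h₂ − E₂h₁) = 7.75/(246 − 110.8) = 0.05733 per s.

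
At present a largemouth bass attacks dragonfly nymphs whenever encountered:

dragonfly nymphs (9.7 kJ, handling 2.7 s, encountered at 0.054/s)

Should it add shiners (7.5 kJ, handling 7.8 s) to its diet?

Yes

Intake rate on the current diet: R = (0.054×9.7) / (1 + 0.054×2.7) = 0.5238/1.146 = 0.4571 kJ/s.
shiners: E/h = 7.5/7.8 = 0.9615 kJ/s.
Since 0.9615 > R, including shiners increases the long-run rate.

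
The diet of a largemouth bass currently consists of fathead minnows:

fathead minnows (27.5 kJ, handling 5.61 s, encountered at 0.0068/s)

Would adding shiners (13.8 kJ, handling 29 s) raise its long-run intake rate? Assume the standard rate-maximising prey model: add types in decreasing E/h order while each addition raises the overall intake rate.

Yes

Intake rate on the current diet: R = (0.0068×27.5) / (1 + 0.0068×5.61) = 0.187/1.038 = 0.1801 kJ/s.
Profitability of shiners: 13.8/29 = 0.4759 kJ/s.
0.4759 > 0.1801, so adding shiners raises the average — include it.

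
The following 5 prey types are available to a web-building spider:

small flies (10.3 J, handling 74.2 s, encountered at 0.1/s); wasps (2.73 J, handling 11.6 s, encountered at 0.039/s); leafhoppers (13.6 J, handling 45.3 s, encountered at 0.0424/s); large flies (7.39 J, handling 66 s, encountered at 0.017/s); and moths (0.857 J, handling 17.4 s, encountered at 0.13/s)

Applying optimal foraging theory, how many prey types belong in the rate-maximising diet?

E/h in descending order: leafhoppers 0.3, wasps 0.235, small flies 0.139, large flies 0.112, moths 0.0493 J/s. The optimal diet is the largest prefix of this list for which every included type satisfies E_i/h_i > R on the types above it.
Rate on top 1: 0.1974. wasps: 0.235 > 0.1974 → include.
Rate on top 2: 0.2025. small flies: 0.139 < 0.2025 → exclude; stop.
Optimal diet: leafhoppers, wasps — 2 of 5 types.

2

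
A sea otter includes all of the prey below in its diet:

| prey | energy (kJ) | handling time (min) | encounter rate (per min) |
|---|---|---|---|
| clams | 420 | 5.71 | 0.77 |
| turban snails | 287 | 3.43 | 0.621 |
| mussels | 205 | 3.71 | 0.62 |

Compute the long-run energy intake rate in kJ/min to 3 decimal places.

63.980 kJ/min

R = Σλ_iE_i / (1 + Σλ_ih_i)
Numerator: 0.77×420 + 0.621×287 + 0.62×205 = 628.7
Denominator: 1 + 0.77×5.71 + 0.621×3.43 + 0.62×3.71 = 9.827
R = 628.7/9.827 = 63.98 kJ/min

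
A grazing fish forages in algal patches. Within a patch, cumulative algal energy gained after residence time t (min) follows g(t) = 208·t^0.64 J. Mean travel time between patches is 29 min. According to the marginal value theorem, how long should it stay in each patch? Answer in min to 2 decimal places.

By the marginal value theorem, leave when the instantaneous gain rate g'(t) equals the habitat-wide average g(t)/(T + t).
g'(t) = 0.64·208·t^-0.36. Setting 0.64·208·t^-0.36 = 208·t^0.64/(29+t) gives 0.64(29+t) = t, so 0.36·t = 0.64×29.
t* = 0.64×29/0.36 = 51.56 min.

51.56 min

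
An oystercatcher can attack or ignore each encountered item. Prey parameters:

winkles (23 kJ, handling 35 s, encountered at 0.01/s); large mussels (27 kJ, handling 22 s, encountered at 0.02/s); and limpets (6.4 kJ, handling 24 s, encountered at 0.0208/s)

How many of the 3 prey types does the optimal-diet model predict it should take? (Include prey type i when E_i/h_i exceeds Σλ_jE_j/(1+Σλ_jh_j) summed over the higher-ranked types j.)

2

Rank by E/h (kJ/s): large mussels 1.23, winkles 0.657, limpets 0.267. Include each in turn until the next type's E/h falls below the running intake rate.
Rate on top 1: 0.375. winkles: 0.657 > 0.375 → include.
Rate on top 2: 0.4302. limpets: 0.267 < 0.4302 → exclude; stop.
Optimal diet: large mussels, winkles — 2 of 3 types.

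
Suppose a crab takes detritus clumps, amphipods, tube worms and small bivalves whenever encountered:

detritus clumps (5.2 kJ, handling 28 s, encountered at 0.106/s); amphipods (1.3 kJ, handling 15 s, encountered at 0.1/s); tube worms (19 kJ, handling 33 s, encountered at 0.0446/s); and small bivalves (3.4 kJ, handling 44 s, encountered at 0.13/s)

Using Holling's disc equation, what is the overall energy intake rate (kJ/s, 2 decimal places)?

0.16 kJ/s

R = (0.106×5.2 + 0.1×1.3 + 0.0446×19 + 0.13×3.4) / (1 + 0.106×28 + 0.1×15 + 0.0446×33 + 0.13×44) = 1.971/12.66 = 0.1557 kJ/s.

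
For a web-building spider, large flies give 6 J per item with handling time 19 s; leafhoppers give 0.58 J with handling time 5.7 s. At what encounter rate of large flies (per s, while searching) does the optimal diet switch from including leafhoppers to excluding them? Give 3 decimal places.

Drop leafhoppers once their profitability E₂/h₂ falls below the rate achievable on large flies alone: E₂/h₂ = λE₁/(1 + λh₁).
Solve for λ: λE₁h₂ = E₂(1 + λh₁) → λ(E₁h₂ − E₂h₁) = E₂ → λ = E₂/(E₁h₂ − E₂h₁).
λ = 0.58/(6×5.7 − 0.58×19) = 0.58/23.18 = 0.02502 per s.

0.025 per s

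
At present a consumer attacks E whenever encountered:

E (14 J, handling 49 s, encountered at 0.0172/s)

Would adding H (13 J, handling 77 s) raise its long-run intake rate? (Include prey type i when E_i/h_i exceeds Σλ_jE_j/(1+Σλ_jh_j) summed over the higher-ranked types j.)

Yes

Current rate: (0.0172×14)/(1 + 0.0172×49) = 0.1307 J/s.
Profitability of H: 13/77 = 0.1688 J/s.
Since 0.1688 > R, including H increases the long-run rate.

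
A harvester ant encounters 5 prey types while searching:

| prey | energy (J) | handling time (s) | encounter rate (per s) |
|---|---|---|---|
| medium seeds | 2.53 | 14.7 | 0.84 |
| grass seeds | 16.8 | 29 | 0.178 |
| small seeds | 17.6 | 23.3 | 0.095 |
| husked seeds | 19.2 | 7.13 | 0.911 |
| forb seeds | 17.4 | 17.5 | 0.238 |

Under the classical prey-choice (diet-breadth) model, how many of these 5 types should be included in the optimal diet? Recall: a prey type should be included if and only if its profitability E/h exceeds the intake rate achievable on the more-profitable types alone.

1

Rank by E/h (J/s): husked seeds 2.69, forb seeds 0.994, small seeds 0.755, grass seeds 0.579, medium seeds 0.172. Include each in turn until the next type's E/h falls below the running intake rate.
Rate on top 1: 2.334. forb seeds: 0.994 < 2.334 → exclude; stop.
Optimal diet: husked seeds — 1 of 5 types.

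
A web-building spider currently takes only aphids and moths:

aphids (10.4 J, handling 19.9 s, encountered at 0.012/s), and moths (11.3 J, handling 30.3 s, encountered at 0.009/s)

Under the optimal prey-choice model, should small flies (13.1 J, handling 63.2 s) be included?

Current rate: (0.012×10.4 + 0.009×11.3)/(1 + 0.012×19.9 + 0.009×30.3) = 0.1499 J/s.
small flies: E/h = 13.1/63.2 = 0.2073 J/s.
0.2073 > 0.1499, so adding small flies raises the average — include it.

Yes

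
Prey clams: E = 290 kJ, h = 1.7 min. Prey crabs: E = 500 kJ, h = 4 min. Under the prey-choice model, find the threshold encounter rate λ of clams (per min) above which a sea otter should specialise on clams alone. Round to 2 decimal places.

1.61 per min

At the threshold, the rate on clams alone equals the profitability of crabs: λ·290/(1 + λ·1.7) = 500/4 = 125.
Rearranging, λ(290 − 125×1.7) = 125, so λ = 125/77.5 = 1.613 per min.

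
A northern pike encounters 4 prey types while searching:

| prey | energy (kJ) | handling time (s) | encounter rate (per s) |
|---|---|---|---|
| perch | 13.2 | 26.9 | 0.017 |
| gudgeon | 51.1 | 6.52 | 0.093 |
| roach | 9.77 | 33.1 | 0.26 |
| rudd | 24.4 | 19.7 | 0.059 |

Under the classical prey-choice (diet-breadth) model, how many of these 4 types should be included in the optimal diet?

1

Rank by E/h (kJ/s): gudgeon 7.84, rudd 1.24, perch 0.491, roach 0.295. Include each in turn until the next type's E/h falls below the running intake rate.
Rate on top 1: 2.958. rudd: 1.24 < 2.958 → exclude; stop.
Optimal diet: gudgeon — 1 of 4 types.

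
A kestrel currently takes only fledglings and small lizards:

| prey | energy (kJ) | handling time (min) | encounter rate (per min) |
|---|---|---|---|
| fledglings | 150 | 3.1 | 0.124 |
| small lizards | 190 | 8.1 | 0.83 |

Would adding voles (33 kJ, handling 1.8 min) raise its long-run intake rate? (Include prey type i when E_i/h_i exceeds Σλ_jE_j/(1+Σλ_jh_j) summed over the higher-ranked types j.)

No

Current rate: (0.124×150 + 0.83×190)/(1 + 0.124×3.1 + 0.83×8.1) = 21.75 kJ/min.
voles: E/h = 33/1.8 = 18.33 kJ/min.
Since 18.33 < R, time spent handling voles is better spent searching.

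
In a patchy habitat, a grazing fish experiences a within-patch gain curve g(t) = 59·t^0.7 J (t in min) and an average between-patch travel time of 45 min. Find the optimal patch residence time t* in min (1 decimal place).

Maximise g(t)/(T+t): set derivative to zero → g'(t)(T+t) = g(t).
g'(t) = 0.7·59·t^-0.3. Setting 0.7·59·t^-0.3 = 59·t^0.7/(45+t) gives 0.7(45+t) = t, so 0.30·t = 0.7×45.
t* = 0.7×45/0.30 = 105 min.

105.0 min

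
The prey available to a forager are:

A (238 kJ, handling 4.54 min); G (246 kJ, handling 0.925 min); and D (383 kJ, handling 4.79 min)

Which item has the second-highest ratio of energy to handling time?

D

Profitability E/h (kJ/min): A = 238/4.54 = 52.4, G = 246/0.925 = 266, D = 383/4.79 = 80.
Ranked: G > D > A.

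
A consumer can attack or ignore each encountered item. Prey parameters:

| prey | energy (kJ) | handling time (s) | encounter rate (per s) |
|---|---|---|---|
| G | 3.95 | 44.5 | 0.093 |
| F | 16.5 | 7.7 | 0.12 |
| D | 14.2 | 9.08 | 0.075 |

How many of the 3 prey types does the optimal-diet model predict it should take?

2

E/h in descending order: F 2.14, D 1.56, G 0.0888 kJ/s. The optimal diet is the largest prefix of this list for which every included type satisfies E_i/h_i > R on the types above it.
Rate on top 1: 1.029. D: 1.56 > 1.029 → include.
Rate on top 2: 1.169. G: 0.0888 < 1.169 → exclude; stop.
Optimal diet: F, D — 2 of 3 types.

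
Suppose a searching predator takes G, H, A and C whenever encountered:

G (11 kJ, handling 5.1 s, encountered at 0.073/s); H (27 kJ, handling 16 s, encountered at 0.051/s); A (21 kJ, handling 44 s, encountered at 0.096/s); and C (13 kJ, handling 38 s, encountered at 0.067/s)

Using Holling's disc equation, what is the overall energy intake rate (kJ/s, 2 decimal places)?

0.57 kJ/s

R = Σλ_iE_i / (1 + Σλ_ih_i)
Numerator: 0.073×11 + 0.051×27 + 0.096×21 + 0.067×13 = 5.067
Denominator: 1 + 0.073×5.1 + 0.051×16 + 0.096×44 + 0.067×38 = 8.958
R = 5.067/8.958 = 0.5656 kJ/s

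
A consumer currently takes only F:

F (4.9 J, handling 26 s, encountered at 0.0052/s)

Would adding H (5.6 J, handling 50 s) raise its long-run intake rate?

Current rate: (0.0052×4.9)/(1 + 0.0052×26) = 0.02245 J/s.
Profitability of H: 5.6/50 = 0.112 J/s.
0.112 > 0.02245, so adding H raises the average — include it.

Yes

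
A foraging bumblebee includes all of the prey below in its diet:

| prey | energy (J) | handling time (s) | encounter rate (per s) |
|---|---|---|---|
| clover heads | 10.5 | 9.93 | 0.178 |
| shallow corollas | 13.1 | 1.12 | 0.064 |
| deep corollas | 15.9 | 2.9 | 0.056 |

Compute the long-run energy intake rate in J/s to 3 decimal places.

R = Σλ_iE_i / (1 + Σλ_ih_i)
Numerator: 0.178×10.5 + 0.064×13.1 + 0.056×15.9 = 3.598
Denominator: 1 + 0.178×9.93 + 0.064×1.12 + 0.056×2.9 = 3.002
R = 3.598/3.002 = 1.199 J/s

1.199 J/s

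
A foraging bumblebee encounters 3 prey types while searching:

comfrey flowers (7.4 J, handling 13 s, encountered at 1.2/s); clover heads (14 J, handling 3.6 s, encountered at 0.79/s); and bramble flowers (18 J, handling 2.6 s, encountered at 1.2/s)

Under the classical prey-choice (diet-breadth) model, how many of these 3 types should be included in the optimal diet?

1

Profitabilities (E/h, J/s): bramble flowers 6.92, clover heads 3.89, comfrey flowers 0.569. Add prey in this order while the next type's profitability exceeds the intake rate on those already taken.
Rate on top 1: 5.243. clover heads: 3.89 < 5.243 → exclude; stop.
Optimal diet: bramble flowers — 1 of 3 types.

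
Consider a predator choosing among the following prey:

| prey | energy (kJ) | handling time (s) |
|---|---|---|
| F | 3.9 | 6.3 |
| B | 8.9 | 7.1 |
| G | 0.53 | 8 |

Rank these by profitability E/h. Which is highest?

B

Profitability E/h (kJ/s): F = 3.9/6.3 = 0.619, B = 8.9/7.1 = 1.25, G = 0.53/8 = 0.0663.
Ranked: B > F > G.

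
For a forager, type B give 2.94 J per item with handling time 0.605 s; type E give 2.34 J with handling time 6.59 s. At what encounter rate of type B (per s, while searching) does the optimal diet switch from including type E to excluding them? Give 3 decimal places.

At the threshold, the rate on type B alone equals the profitability of type E: λ·2.94/(1 + λ·0.605) = 2.34/6.59 = 0.3551.
Rearranging, λ(2.94 − 0.3551×0.605) = 0.3551, so λ = 0.3551/2.725 = 0.1303 per s.

0.130 per s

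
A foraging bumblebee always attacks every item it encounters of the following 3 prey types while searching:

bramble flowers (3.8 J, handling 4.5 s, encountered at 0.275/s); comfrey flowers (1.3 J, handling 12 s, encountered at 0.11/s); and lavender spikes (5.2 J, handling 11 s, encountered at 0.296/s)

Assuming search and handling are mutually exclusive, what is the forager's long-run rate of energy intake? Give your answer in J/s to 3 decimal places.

Energy encountered per unit search time: 0.275×3.8 + 0.11×1.3 + 0.296×5.2 = 2.727 J/s.
Handling time per unit search time: 0.275×4.5 + 0.11×12 + 0.296×11 = 5.813.
Rate = 2.727/(1 + 5.813) = 0.4003 J/s.

0.400 J/s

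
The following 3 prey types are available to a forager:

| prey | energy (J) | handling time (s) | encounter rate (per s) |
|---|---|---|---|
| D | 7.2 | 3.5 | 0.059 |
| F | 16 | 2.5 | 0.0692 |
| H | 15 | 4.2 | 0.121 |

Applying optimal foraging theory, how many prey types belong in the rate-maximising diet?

3

E/h in descending order: F 6.4, H 3.57, D 2.06 J/s. The optimal diet is the largest prefix of this list for which every included type satisfies E_i/h_i > R on the types above it.
Rate on top 1: 0.9439. H: 3.57 > 0.9439 → include.
Rate on top 2: 1.738. D: 2.06 > 1.738 → include.
Optimal diet: F, H, D — 3 of 3 types.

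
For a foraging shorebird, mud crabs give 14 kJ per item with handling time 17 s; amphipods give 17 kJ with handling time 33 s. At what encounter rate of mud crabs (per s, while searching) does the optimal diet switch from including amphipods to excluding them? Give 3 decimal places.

0.098 per s

The zero-one rule: include amphipods iff E₂/h₂ > λE₁/(1+λh₁). Equality gives the switch point.
λE₁h₂ = E₂ + λE₂h₁ ⇒ λ = E₂/(E₁h₂ − E₂h₁) = 17/(462 − 289) = 0.09827 per s.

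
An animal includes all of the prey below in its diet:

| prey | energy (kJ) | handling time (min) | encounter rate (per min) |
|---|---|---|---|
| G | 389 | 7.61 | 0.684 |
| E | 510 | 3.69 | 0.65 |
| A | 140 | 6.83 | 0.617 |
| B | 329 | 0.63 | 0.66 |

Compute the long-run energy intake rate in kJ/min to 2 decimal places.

Energy encountered per unit search time: 0.684×389 + 0.65×510 + 0.617×140 + 0.66×329 = 901.1 kJ/min.
Handling time per unit search time: 0.684×7.61 + 0.65×3.69 + 0.617×6.83 + 0.66×0.63 = 12.23.
Rate = 901.1/(1 + 12.23) = 68.09 kJ/min.

68.09 kJ/min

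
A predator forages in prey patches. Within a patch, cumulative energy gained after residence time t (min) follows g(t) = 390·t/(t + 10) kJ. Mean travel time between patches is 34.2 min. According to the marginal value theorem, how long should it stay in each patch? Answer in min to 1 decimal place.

18.5 min

Optimal t* satisfies g'(t*) = g(t*)/(T + t*).
g'(t) = 390·10/(t + 10)². Setting 390·10/(t+10)² = 390t/[(t+10)(34.2+t)] gives 10(34.2+t) = t(t+10), so t² = 10×34.2 = 342.
t* = √342 = 18.49 min.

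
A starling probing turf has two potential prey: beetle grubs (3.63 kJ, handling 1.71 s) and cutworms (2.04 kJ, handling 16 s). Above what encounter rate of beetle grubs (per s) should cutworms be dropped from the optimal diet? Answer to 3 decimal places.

The zero-one rule: include cutworms iff E₂/h₂ > λE₁/(1+λh₁). Equality gives the switch point.
λE₁h₂ = E₂ + λE₂h₁ ⇒ λ = E₂/(E₁h₂ − E₂h₁) = 2.04/(58.08 − 3.488) = 0.03737 per s.

0.037 per s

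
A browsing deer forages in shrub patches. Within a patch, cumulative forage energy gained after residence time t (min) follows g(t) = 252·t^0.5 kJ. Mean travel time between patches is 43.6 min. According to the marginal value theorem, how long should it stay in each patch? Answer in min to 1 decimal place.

43.6 min

Maximise g(t)/(T+t): set derivative to zero → g'(t)(T+t) = g(t).
g'(t) = 0.5·252·t^-0.5. Setting 0.5·252·t^-0.5 = 252·t^0.5/(43.6+t) gives 0.5(43.6+t) = t, so 0.50·t = 0.5×43.6.
t* = 0.5×43.6/0.50 = 43.6 min.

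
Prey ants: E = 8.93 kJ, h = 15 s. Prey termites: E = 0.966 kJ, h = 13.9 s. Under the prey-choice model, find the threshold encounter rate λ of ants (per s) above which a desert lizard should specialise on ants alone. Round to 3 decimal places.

Drop termites once their profitability E₂/h₂ falls below the rate achievable on ants alone: E₂/h₂ = λE₁/(1 + λh₁).
Solve for λ: λE₁h₂ = E₂(1 + λh₁) → λ(E₁h₂ − E₂h₁) = E₂ → λ = E₂/(E₁h₂ − E₂h₁).
λ = 0.966/(8.93×13.9 − 0.966×15) = 0.966/109.6 = 0.008811 per s.

0.009 per s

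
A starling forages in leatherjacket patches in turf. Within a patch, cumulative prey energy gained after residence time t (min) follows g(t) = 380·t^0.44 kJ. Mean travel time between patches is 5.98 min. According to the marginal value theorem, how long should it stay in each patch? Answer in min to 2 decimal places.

4.70 min

By the marginal value theorem, leave when the instantaneous gain rate g'(t) equals the habitat-wide average g(t)/(T + t).
g'(t) = 0.44·380·t^-0.56. Setting 0.44·380·t^-0.56 = 380·t^0.44/(5.98+t) gives 0.44(5.98+t) = t, so 0.56·t = 0.44×5.98.
t* = 0.44×5.98/0.56 = 4.699 min.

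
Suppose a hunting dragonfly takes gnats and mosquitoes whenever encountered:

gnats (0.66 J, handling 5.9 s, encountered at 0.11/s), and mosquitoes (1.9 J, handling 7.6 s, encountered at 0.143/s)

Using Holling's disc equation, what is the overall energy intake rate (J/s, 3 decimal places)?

0.126 J/s

R = (0.11×0.66 + 0.143×1.9) / (1 + 0.11×5.9 + 0.143×7.6) = 0.3443/2.736 = 0.1258 J/s.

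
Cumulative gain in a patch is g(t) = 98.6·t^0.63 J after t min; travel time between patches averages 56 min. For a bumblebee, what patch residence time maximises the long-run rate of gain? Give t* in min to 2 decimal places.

95.35 min

Optimal t* satisfies g'(t*) = g(t*)/(T + t*).
g'(t) = 0.63·98.6·t^-0.37. Setting 0.63·98.6·t^-0.37 = 98.6·t^0.63/(56+t) gives 0.63(56+t) = t, so 0.37·t = 0.63×56.
t* = 0.63×56/0.37 = 95.35 min.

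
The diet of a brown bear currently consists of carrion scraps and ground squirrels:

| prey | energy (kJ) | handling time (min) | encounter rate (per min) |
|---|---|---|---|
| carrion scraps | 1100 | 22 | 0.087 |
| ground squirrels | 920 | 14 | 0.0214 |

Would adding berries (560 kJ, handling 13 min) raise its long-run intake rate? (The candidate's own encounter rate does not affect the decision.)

Current rate: (0.087×1100 + 0.0214×920)/(1 + 0.087×22 + 0.0214×14) = 35.91 kJ/min.
Profitability of berries: 560/13 = 43.08 kJ/min.
43.08 > 35.91, so adding berries raises the average — include it.

Yes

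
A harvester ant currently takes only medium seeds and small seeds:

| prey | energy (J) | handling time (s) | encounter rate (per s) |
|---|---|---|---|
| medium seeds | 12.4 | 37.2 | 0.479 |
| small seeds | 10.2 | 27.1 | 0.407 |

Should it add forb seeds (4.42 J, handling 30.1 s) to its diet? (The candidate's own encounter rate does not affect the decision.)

No

On medium seeds and small seeds alone, R = ΣλE/(1+Σλh) = 10.09/29.85 = 0.3381 J/s.
Profitability of forb seeds: 4.42/30.1 = 0.1468 J/s.
Since 0.1468 < R, time spent handling forb seeds is better spent searching.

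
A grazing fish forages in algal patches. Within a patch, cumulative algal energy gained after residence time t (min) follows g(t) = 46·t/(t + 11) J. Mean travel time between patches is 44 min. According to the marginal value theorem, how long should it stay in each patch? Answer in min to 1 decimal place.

Maximise g(t)/(T+t): set derivative to zero → g'(t)(T+t) = g(t).
g'(t) = 46·11/(t + 11)². Setting 46·11/(t+11)² = 46t/[(t+11)(44+t)] gives 11(44+t) = t(t+11), so t² = 11×44 = 484.
t* = √484 = 22 min.

22.0 min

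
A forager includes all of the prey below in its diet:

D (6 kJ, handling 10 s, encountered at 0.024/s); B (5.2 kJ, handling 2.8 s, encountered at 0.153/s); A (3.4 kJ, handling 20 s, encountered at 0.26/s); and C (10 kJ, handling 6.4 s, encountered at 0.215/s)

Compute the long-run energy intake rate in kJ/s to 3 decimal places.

R = (0.024×6 + 0.153×5.2 + 0.26×3.4 + 0.215×10) / (1 + 0.024×10 + 0.153×2.8 + 0.26×20 + 0.215×6.4) = 3.974/8.244 = 0.482 kJ/s.

0.482 kJ/s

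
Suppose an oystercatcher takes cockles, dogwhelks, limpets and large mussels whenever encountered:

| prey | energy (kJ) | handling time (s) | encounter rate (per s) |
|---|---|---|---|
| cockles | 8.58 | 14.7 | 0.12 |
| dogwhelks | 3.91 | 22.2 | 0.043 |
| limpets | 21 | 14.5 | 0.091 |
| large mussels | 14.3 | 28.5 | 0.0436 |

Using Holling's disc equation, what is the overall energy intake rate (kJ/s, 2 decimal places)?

0.59 kJ/s

Energy encountered per unit search time: 0.12×8.58 + 0.043×3.91 + 0.091×21 + 0.0436×14.3 = 3.732 kJ/s.
Handling time per unit search time: 0.12×14.7 + 0.043×22.2 + 0.091×14.5 + 0.0436×28.5 = 5.281.
Rate = 3.732/(1 + 5.281) = 0.5942 kJ/s.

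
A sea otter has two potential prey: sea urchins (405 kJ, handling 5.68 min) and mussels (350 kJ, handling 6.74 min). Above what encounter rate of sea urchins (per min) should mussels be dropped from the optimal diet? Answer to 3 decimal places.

Drop mussels once their profitability E₂/h₂ falls below the rate achievable on sea urchins alone: E₂/h₂ = λE₁/(1 + λh₁).
Solve for λ: λE₁h₂ = E₂(1 + λh₁) → λ(E₁h₂ − E₂h₁) = E₂ → λ = E₂/(E₁h₂ − E₂h₁).
λ = 350/(405×6.74 − 350×5.68) = 350/741.7 = 0.4719 per min.

0.472 per min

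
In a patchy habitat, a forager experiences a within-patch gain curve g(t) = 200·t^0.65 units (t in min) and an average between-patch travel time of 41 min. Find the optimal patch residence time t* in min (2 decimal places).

76.14 min

Optimal t* satisfies g'(t*) = g(t*)/(T + t*).
g'(t) = 0.65·200·t^-0.35. Setting 0.65·200·t^-0.35 = 200·t^0.65/(41+t) gives 0.65(41+t) = t, so 0.35·t = 0.65×41.
t* = 0.65×41/0.35 = 76.14 min.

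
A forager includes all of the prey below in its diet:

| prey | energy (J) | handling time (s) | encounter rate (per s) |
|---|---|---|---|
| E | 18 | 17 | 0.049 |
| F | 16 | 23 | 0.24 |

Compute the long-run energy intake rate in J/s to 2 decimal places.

R = (0.049×18 + 0.24×16) / (1 + 0.049×17 + 0.24×23) = 4.722/7.353 = 0.6422 J/s.

0.64 J/s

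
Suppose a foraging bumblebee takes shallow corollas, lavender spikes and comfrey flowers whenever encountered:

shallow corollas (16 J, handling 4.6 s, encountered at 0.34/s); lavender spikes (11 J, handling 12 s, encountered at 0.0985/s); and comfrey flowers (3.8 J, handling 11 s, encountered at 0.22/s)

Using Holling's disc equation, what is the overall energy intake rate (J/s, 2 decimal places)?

1.19 J/s

R = Σλ_iE_i / (1 + Σλ_ih_i)
Numerator: 0.34×16 + 0.0985×11 + 0.22×3.8 = 7.36
Denominator: 1 + 0.34×4.6 + 0.0985×12 + 0.22×11 = 6.166
R = 7.36/6.166 = 1.194 J/s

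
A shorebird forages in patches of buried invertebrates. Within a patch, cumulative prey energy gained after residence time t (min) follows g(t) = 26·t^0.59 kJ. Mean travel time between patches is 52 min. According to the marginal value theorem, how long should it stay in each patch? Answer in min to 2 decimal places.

74.83 min

By the marginal value theorem, leave when the instantaneous gain rate g'(t) equals the habitat-wide average g(t)/(T + t).
g'(t) = 0.59·26·t^-0.41. Setting 0.59·26·t^-0.41 = 26·t^0.59/(52+t) gives 0.59(52+t) = t, so 0.41·t = 0.59×52.
t* = 0.59×52/0.41 = 74.83 min.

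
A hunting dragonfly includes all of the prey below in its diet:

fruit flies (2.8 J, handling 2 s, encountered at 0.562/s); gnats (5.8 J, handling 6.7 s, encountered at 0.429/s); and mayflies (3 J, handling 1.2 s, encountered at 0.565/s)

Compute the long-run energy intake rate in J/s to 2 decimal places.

R = (0.562×2.8 + 0.429×5.8 + 0.565×3) / (1 + 0.562×2 + 0.429×6.7 + 0.565×1.2) = 5.757/5.676 = 1.014 J/s.

1.01 J/s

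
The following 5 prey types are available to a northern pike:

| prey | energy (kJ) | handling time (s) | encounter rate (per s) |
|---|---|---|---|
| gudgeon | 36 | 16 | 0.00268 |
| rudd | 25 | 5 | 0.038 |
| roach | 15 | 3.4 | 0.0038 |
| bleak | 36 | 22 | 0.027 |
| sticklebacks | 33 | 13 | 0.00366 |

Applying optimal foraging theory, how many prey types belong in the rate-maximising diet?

Profitabilities (E/h, kJ/s): rudd 5, roach 4.41, sticklebacks 2.54, gudgeon 2.25, bleak 1.64. Add prey in this order while the next type's profitability exceeds the intake rate on those already taken.
Rate on top 1: 0.7983. roach: 4.41 > 0.7983 → include.
Rate on top 2: 0.8371. sticklebacks: 2.54 > 0.8371 → include.
Rate on top 3: 0.9019. gudgeon: 2.25 > 0.9019 → include.
Rate on top 4: 0.9466. bleak: 1.64 > 0.9466 → include.
Optimal diet: rudd, roach, sticklebacks, gudgeon, bleak — 5 of 5 types.

5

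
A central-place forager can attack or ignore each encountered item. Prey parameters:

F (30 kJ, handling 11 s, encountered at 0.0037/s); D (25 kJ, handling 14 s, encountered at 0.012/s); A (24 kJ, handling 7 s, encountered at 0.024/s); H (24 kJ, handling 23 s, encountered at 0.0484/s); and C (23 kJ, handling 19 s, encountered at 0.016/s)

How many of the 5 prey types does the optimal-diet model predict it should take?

5

Rank by E/h (kJ/s): A 3.43, F 2.73, D 1.79, C 1.21, H 1.04. Include each in turn until the next type's E/h falls below the running intake rate.
Rate on top 1: 0.4932. F: 2.73 > 0.4932 → include.
Rate on top 2: 0.5684. D: 1.79 > 0.5684 → include.
Rate on top 3: 0.7169. C: 1.21 > 0.7169 → include.
Rate on top 4: 0.8062. H: 1.04 > 0.8062 → include.
Optimal diet: A, F, D, C, H — 5 of 5 types.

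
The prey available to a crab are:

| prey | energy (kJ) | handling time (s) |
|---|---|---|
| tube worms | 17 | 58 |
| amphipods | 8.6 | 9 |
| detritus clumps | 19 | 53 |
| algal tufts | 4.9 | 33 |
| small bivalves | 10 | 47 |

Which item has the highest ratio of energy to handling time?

amphipods

Profitability E/h (kJ/s): tube worms = 17/58 = 0.293, amphipods = 8.6/9 = 0.956, detritus clumps = 19/53 = 0.358, algal tufts = 4.9/33 = 0.148, small bivalves = 10/47 = 0.213.
Ranked: amphipods > detritus clumps > tube worms > small bivalves > algal tufts.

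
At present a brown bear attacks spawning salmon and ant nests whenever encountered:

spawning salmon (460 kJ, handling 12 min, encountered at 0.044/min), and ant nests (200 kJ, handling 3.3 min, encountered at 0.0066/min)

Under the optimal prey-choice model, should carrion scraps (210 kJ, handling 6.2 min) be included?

On spawning salmon and ant nests alone, R = ΣλE/(1+Σλh) = 21.56/1.55 = 13.91 kJ/min.
Profitability of carrion scraps: 210/6.2 = 33.87 kJ/min.
Since 33.87 > R, including carrion scraps increases the long-run rate.

Yes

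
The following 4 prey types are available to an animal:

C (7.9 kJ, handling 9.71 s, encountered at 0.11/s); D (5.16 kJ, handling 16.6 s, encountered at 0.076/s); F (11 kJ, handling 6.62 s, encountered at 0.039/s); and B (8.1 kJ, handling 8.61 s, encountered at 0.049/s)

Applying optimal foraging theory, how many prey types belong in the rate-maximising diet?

Rank by E/h (kJ/s): F 1.66, B 0.941, C 0.814, D 0.311. Include each in turn until the next type's E/h falls below the running intake rate.
Rate on top 1: 0.341. B: 0.941 > 0.341 → include.
Rate on top 2: 0.4916. C: 0.814 > 0.4916 → include.
Rate on top 3: 0.6167. D: 0.311 < 0.6167 → exclude; stop.
Optimal diet: F, B, C — 3 of 4 types.

3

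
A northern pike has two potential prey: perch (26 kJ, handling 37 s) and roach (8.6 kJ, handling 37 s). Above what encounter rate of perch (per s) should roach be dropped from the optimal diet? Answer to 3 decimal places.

At the threshold, the rate on perch alone equals the profitability of roach: λ·26/(1 + λ·37) = 8.6/37 = 0.2324.
Rearranging, λ(26 − 0.2324×37) = 0.2324, so λ = 0.2324/17.4 = 0.01336 per s.

0.013 per s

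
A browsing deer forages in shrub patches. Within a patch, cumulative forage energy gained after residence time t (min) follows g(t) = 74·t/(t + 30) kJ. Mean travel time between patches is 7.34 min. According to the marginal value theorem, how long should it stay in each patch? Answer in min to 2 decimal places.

14.84 min

Optimal t* satisfies g'(t*) = g(t*)/(T + t*).
g'(t) = 74·30/(t + 30)². Setting 74·30/(t+30)² = 74t/[(t+30)(7.34+t)] gives 30(7.34+t) = t(t+30), so t² = 30×7.34 = 220.2.
t* = √220.2 = 14.84 min.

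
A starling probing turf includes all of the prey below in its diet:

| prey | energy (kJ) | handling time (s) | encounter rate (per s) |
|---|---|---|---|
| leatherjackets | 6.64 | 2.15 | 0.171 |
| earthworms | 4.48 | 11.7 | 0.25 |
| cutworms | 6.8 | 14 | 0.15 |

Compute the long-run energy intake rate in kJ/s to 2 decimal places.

Energy encountered per unit search time: 0.171×6.64 + 0.25×4.48 + 0.15×6.8 = 3.275 kJ/s.
Handling time per unit search time: 0.171×2.15 + 0.25×11.7 + 0.15×14 = 5.393.
Rate = 3.275/(1 + 5.393) = 0.5124 kJ/s.

0.51 kJ/s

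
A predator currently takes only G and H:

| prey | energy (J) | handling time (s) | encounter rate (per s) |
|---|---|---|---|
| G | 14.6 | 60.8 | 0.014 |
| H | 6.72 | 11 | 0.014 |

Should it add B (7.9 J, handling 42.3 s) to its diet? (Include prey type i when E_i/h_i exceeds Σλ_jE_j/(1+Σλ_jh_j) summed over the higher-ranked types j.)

Current rate: (0.014×14.6 + 0.014×6.72)/(1 + 0.014×60.8 + 0.014×11) = 0.1489 J/s.
B: E/h = 7.9/42.3 = 0.1868 J/s.
Since 0.1868 > R, including B increases the long-run rate.

Yes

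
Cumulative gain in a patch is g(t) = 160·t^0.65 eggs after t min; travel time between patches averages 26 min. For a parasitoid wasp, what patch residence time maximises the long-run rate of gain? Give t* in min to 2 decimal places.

48.29 min

By the marginal value theorem, leave when the instantaneous gain rate g'(t) equals the habitat-wide average g(t)/(T + t).
g'(t) = 0.65·160·t^-0.35. Setting 0.65·160·t^-0.35 = 160·t^0.65/(26+t) gives 0.65(26+t) = t, so 0.35·t = 0.65×26.
t* = 0.65×26/0.35 = 48.29 min.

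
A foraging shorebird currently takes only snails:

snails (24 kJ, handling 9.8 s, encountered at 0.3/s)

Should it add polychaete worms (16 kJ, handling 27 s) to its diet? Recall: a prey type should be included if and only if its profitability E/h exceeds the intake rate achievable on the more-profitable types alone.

Current rate: (0.3×24)/(1 + 0.3×9.8) = 1.827 kJ/s.
Profitability of polychaete worms: 16/27 = 0.5926 kJ/s.
Since 0.5926 < R, time spent handling polychaete worms is better spent searching.

No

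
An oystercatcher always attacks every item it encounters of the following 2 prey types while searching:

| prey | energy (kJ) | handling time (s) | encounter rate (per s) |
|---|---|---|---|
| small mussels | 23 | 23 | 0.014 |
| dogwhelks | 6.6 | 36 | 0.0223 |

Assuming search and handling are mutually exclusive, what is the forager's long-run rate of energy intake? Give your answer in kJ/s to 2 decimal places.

R = (0.014×23 + 0.0223×6.6) / (1 + 0.014×23 + 0.0223×36) = 0.4692/2.125 = 0.2208 kJ/s.

0.22 kJ/s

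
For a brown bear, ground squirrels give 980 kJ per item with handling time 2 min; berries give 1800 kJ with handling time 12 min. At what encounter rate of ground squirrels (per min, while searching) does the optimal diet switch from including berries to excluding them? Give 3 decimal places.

0.221 per min

Drop berries once their profitability E₂/h₂ falls below the rate achievable on ground squirrels alone: E₂/h₂ = λE₁/(1 + λh₁).
Solve for λ: λE₁h₂ = E₂(1 + λh₁) → λ(E₁h₂ − E₂h₁) = E₂ → λ = E₂/(E₁h₂ − E₂h₁).
λ = 1800/(980×12 − 1800×2) = 1800/8160 = 0.2206 per min.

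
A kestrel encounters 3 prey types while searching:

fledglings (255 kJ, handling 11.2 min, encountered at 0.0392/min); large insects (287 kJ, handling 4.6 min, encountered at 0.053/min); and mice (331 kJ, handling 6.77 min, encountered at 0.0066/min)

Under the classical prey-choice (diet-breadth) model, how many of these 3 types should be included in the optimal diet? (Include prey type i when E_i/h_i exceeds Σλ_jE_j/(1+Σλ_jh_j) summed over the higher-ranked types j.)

3

Profitabilities (E/h, kJ/min): large insects 62.4, mice 48.9, fledglings 22.8. Add prey in this order while the next type's profitability exceeds the intake rate on those already taken.
Rate on top 1: 12.23. mice: 48.9 > 12.23 → include.
Rate on top 2: 13.5. fledglings: 22.8 > 13.5 → include.
Optimal diet: large insects, mice, fledglings — 3 of 3 types.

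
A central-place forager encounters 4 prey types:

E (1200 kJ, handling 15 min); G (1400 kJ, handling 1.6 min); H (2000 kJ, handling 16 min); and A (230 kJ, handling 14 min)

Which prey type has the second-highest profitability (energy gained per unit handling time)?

H

In descending order of E/h:
G: 1400/1.6 = 875 kJ/min
H: 2000/16 = 125 kJ/min
E: 1200/15 = 80 kJ/min
A: 230/14 = 16.4 kJ/min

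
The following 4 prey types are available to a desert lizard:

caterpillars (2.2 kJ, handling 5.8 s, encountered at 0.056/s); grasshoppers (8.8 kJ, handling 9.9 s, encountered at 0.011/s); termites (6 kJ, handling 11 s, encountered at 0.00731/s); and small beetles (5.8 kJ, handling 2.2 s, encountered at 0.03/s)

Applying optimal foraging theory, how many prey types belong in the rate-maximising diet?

4

Rank by E/h (kJ/s): small beetles 2.64, grasshoppers 0.889, termites 0.545, caterpillars 0.379. Include each in turn until the next type's E/h falls below the running intake rate.
Rate on top 1: 0.1632. grasshoppers: 0.889 > 0.1632 → include.
Rate on top 2: 0.2305. termites: 0.545 > 0.2305 → include.
Rate on top 3: 0.2507. caterpillars: 0.379 > 0.2507 → include.
Optimal diet: small beetles, grasshoppers, termites, caterpillars — 4 of 4 types.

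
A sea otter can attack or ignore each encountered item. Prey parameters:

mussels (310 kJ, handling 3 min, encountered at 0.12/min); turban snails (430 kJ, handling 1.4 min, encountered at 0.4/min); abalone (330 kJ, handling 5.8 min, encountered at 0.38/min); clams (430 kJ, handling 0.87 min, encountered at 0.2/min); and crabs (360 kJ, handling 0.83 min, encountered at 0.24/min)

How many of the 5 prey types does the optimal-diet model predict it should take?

Profitabilities (E/h, kJ/min): clams 494, crabs 434, turban snails 307, mussels 103, abalone 56.9. Add prey in this order while the next type's profitability exceeds the intake rate on those already taken.
Rate on top 1: 73.25. crabs: 434 > 73.25 → include.
Rate on top 2: 125.5. turban snails: 307 > 125.5 → include.
Rate on top 3: 178.2. mussels: 103 < 178.2 → exclude; stop.
Optimal diet: clams, crabs, turban snails — 3 of 5 types.

3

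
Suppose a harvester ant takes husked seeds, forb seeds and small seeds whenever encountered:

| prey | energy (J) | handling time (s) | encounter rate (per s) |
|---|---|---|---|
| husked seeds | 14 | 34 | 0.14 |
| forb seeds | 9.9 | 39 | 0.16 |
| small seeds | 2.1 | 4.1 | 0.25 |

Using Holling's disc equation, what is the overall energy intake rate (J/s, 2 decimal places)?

0.31 J/s

R = (0.14×14 + 0.16×9.9 + 0.25×2.1) / (1 + 0.14×34 + 0.16×39 + 0.25×4.1) = 4.069/13.03 = 0.3124 J/s.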